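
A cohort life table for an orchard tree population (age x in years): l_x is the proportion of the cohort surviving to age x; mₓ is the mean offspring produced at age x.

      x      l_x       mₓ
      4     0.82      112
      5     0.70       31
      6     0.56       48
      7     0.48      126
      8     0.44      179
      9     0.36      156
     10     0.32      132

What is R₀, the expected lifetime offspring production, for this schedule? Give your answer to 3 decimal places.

R₀ = Σ l_x mₓ:
  age 4: 0.82 × 112 = 91.8400
  age 5: 0.70 × 31 = 21.7000
  age 6: 0.56 × 48 = 26.8800
  age 7: 0.48 × 126 = 60.4800
  age 8: 0.44 × 179 = 78.7600
  age 9: 0.36 × 156 = 56.1600
  age 10: 0.32 × 132 = 42.2400
R₀ = 91.8400 + 21.7000 + 26.8800 + 60.4800 + 78.7600 + 56.1600 + 42.2400 = 378.0600

378.060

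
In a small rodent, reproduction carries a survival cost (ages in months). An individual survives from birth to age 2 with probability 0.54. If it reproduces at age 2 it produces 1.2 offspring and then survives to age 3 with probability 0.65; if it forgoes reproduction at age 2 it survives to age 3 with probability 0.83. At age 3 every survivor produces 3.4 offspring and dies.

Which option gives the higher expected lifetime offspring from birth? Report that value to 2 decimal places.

1.84

breed at age 2: R₀ = 0.54 × (1.2 + 0.65 × 3.4) = 0.54 × 3.4100 = 1.8414
delay to age 3: R₀ = 0.54 × (0.83 × 3.4) = 0.54 × 2.8220 = 1.5239
Higher: breed at age 2 (1.8414).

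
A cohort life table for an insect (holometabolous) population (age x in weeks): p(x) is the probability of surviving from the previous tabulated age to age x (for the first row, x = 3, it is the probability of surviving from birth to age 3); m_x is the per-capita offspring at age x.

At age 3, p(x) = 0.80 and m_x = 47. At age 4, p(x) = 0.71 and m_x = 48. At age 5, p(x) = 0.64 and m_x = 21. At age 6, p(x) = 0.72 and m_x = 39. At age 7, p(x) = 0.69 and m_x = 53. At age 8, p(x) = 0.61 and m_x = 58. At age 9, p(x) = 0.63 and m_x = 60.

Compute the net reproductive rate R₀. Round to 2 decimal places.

Survivorship from birth: l_x = p_3·p_4·…·p_x.
  l_3 = 0.80000
  l_4 = 0.56800
  l_5 = 0.36352
  l_6 = 0.26173
  l_7 = 0.18060
  l_8 = 0.11016
  l_9 = 0.06940
R₀ = Σ l_x m_x:
  age 3: 0.80000 × 47 = 37.6000
  age 4: 0.56800 × 48 = 27.2640
  age 5: 0.36352 × 21 = 7.6339
  age 6: 0.26173 × 39 = 10.2075
  age 7: 0.18060 × 53 = 9.5718
  age 8: 0.11016 × 58 = 6.3893
  age 9: 0.06940 × 60 = 4.1640
R₀ = 37.6000 + 27.2640 + 7.6339 + 10.2075 + 9.5718 + 6.3893 + 4.1640 = 102.8305

102.83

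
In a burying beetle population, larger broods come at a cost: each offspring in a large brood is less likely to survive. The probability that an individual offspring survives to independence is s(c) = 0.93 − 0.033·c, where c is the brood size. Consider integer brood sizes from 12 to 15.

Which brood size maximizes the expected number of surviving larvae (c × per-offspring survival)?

Expected surviving larvae = c × s(c):
  c=12: 12 × 0.534 = 6.408
  c=13: 13 × 0.501 = 6.513
  c=14: 14 × 0.468 = 6.552
  c=15: 15 × 0.435 = 6.525
Maximum at c = 14 (6.552 surviving larvae).

14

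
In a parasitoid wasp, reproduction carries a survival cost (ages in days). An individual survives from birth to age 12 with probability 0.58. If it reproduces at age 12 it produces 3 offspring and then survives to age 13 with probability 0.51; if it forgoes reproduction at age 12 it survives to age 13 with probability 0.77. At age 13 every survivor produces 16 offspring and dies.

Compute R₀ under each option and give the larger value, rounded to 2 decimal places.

breed at age 12: R₀ = 0.58 × (3 + 0.51 × 16) = 0.58 × 11.1600 = 6.4728
delay to age 13: R₀ = 0.58 × (0.77 × 16) = 0.58 × 12.3200 = 7.1456
Higher: delay to age 13 (7.1456).

7.15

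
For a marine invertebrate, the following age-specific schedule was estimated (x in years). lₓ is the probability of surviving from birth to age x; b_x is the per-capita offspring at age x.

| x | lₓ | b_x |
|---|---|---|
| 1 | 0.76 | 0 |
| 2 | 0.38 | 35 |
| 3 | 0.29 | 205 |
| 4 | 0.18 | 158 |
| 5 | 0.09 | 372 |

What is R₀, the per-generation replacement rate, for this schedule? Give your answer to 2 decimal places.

R₀ = Σ lₓ b_x:
  age 1: 0.76 × 0 = 0.0000
  age 2: 0.38 × 35 = 13.3000
  age 3: 0.29 × 205 = 59.4500
  age 4: 0.18 × 158 = 28.4400
  age 5: 0.09 × 372 = 33.4800
R₀ = 0.0000 + 13.3000 + 59.4500 + 28.4400 + 33.4800 = 134.6700

134.67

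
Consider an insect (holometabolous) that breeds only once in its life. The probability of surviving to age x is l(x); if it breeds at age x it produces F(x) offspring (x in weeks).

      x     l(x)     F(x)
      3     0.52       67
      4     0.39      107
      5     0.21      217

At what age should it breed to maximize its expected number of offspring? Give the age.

Expected offspring if breeding at age x = l(x) × F(x):
  age 3: 0.52 × 67 = 34.840
  age 4: 0.39 × 107 = 41.730
  age 5: 0.21 × 217 = 45.570
Maximum at age 5 (45.570).

5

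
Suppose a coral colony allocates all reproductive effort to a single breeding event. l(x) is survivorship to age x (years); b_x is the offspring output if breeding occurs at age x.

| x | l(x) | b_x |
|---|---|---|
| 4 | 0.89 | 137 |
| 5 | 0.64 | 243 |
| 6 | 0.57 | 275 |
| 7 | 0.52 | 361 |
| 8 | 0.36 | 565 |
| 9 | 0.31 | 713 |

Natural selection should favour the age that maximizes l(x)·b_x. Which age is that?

9

Expected offspring if breeding at age x = l(x) × b_x:
  age 4: 0.89 × 137 = 121.930
  age 5: 0.64 × 243 = 155.520
  age 6: 0.57 × 275 = 156.750
  age 7: 0.52 × 361 = 187.720
  age 8: 0.36 × 565 = 203.400
  age 9: 0.31 × 713 = 221.030
Maximum at age 9 (221.030).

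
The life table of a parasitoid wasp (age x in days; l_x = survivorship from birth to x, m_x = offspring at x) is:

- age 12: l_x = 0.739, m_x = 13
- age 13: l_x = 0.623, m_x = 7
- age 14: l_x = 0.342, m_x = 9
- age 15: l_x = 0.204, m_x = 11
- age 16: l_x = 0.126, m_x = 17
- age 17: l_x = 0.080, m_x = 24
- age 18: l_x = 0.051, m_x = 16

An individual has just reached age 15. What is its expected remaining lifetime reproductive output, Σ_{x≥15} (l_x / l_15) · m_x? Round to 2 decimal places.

34.91

l_15 = 0.204. Conditional survival from age 15 to x is l_x / l_15.
  x=15: (0.204/0.204) × 11 = 11.0000
  x=16: (0.126/0.204) × 17 = 10.5000
  x=17: (0.080/0.204) × 24 = 9.4118
  x=18: (0.051/0.204) × 16 = 4.0000
Sum = 11.0000 + 10.5000 + 9.4118 + 4.0000 = 34.9118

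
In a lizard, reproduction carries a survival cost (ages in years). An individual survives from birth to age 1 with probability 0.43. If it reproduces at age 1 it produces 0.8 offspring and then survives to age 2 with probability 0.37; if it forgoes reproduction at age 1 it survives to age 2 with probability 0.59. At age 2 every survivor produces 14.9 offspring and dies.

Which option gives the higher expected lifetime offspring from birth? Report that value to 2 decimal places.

3.78

breed at age 1: R₀ = 0.43 × (0.8 + 0.37 × 14.9) = 0.43 × 6.3130 = 2.7146
delay to age 2: R₀ = 0.43 × (0.59 × 14.9) = 0.43 × 8.7910 = 3.7801
Higher: delay to age 2 (3.7801).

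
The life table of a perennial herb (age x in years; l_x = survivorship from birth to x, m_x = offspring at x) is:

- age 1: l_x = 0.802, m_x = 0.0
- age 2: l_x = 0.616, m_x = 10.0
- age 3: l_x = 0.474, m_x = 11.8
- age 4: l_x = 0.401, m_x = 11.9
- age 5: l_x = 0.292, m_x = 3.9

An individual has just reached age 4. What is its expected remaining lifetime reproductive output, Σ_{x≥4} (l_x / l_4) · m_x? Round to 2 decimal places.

14.74

l_4 = 0.401. Conditional survival from age 4 to x is l_x / l_4.
  x=4: (0.401/0.401) × 11.9 = 11.9000
  x=5: (0.292/0.401) × 3.9 = 2.8399
Sum = 11.9000 + 2.8399 = 14.7399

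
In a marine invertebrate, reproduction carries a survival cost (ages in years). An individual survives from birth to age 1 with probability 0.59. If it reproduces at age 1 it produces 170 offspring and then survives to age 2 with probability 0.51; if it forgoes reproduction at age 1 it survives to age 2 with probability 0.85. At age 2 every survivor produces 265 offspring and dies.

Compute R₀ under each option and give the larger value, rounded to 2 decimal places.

breed at age 1: R₀ = 0.59 × (170 + 0.51 × 265) = 0.59 × 305.1500 = 180.0385
delay to age 2: R₀ = 0.59 × (0.85 × 265) = 0.59 × 225.2500 = 132.8975
Higher: breed at age 1 (180.0385).

180.04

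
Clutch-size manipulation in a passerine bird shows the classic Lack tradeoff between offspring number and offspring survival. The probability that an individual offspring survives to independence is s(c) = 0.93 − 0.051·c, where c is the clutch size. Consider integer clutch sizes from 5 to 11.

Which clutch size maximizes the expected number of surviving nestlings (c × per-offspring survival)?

9

Expected surviving nestlings = c × s(c):
  c=5: 5 × 0.675 = 3.375
  c=6: 6 × 0.624 = 3.744
  c=7: 7 × 0.573 = 4.011
  c=8: 8 × 0.522 = 4.176
  c=9: 9 × 0.471 = 4.239
  c=10: 10 × 0.420 = 4.200
  c=11: 11 × 0.369 = 4.059
Maximum at c = 9 (4.239 surviving nestlings).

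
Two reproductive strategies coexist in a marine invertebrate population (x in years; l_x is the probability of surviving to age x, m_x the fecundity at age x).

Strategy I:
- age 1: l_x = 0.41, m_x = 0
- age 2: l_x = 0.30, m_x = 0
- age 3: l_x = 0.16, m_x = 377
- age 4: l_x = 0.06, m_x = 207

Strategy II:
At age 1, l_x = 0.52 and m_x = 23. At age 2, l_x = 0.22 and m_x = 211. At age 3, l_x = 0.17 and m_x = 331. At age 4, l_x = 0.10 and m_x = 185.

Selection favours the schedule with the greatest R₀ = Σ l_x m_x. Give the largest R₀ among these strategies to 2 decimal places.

Strategy I: R₀ = 0.41×0 + 0.30×0 + 0.16×377 + 0.06×207 = 72.7400
Strategy II: R₀ = 0.52×23 + 0.22×211 + 0.17×331 + 0.10×185 = 133.1500
Highest R₀: strategy II with 133.1500.

133.15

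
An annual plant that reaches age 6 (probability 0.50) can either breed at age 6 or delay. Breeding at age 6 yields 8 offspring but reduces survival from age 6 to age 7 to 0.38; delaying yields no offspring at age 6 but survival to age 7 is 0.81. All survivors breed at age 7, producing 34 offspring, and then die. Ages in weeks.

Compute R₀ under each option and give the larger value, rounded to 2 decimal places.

13.77

breed at age 6: R₀ = 0.50 × (8 + 0.38 × 34) = 0.50 × 20.9200 = 10.4600
delay to age 7: R₀ = 0.50 × (0.81 × 34) = 0.50 × 27.5400 = 13.7700
Higher: delay to age 7 (13.7700).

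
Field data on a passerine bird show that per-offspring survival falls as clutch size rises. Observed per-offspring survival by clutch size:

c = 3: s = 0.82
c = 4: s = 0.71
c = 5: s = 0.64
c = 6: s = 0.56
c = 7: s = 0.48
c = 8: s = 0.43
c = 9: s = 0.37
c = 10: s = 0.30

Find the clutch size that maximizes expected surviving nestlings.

Expected surviving nestlings = c × s(c):
  c=3: 3 × 0.82 = 2.460
  c=4: 4 × 0.71 = 2.840
  c=5: 5 × 0.64 = 3.200
  c=6: 6 × 0.56 = 3.360
  c=7: 7 × 0.48 = 3.360
  c=8: 8 × 0.43 = 3.440
  c=9: 9 × 0.37 = 3.330
  c=10: 10 × 0.30 = 3.000
Maximum at c = 8 (3.440 surviving nestlings).

8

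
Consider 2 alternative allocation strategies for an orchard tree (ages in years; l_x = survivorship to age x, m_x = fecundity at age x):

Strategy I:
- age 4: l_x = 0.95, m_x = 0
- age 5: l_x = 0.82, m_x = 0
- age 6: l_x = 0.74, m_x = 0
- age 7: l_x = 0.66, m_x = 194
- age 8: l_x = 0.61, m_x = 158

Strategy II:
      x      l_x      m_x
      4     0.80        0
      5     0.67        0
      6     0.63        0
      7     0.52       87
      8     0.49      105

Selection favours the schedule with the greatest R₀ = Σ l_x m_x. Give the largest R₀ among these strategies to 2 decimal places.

Strategy I: R₀ = 0.95×0 + 0.82×0 + 0.74×0 + 0.66×194 + 0.61×158 = 224.4200
Strategy II: R₀ = 0.80×0 + 0.67×0 + 0.63×0 + 0.52×87 + 0.49×105 = 96.6900
Highest R₀: strategy I with 224.4200.

224.42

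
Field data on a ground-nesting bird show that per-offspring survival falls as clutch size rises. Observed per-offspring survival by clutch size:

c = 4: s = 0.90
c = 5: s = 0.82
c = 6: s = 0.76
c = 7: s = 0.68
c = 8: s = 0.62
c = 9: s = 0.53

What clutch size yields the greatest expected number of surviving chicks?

Expected surviving chicks = c × s(c):
  c=4: 4 × 0.90 = 3.600
  c=5: 5 × 0.82 = 4.100
  c=6: 6 × 0.76 = 4.560
  c=7: 7 × 0.68 = 4.760
  c=8: 8 × 0.62 = 4.960
  c=9: 9 × 0.53 = 4.770
Maximum at c = 8 (4.960 surviving chicks).

8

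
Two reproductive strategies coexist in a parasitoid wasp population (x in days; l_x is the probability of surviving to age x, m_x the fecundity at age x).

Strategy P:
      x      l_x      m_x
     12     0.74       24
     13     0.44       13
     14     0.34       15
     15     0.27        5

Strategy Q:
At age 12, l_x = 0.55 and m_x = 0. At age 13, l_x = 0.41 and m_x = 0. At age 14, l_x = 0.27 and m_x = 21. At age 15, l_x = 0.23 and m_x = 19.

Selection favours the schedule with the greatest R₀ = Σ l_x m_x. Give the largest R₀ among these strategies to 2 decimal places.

Strategy P: R₀ = 0.74×24 + 0.44×13 + 0.34×15 + 0.27×5 = 29.9300
Strategy Q: R₀ = 0.55×0 + 0.41×0 + 0.27×21 + 0.23×19 = 10.0400
Highest R₀: strategy P with 29.9300.

29.93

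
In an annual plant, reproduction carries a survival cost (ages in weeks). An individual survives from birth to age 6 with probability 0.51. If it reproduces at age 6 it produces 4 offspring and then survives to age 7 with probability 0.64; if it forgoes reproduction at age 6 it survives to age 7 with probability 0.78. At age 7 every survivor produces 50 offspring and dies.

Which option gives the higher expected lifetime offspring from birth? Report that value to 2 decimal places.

19.89

breed at age 6: R₀ = 0.51 × (4 + 0.64 × 50) = 0.51 × 36.0000 = 18.3600
delay to age 7: R₀ = 0.51 × (0.78 × 50) = 0.51 × 39.0000 = 19.8900
Higher: delay to age 7 (19.8900).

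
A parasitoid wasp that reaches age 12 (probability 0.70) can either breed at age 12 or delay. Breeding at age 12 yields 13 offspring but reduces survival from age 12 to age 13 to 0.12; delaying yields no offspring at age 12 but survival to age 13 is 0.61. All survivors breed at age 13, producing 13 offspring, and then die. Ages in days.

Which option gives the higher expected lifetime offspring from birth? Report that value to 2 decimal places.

10.19

breed at age 12: R₀ = 0.70 × (13 + 0.12 × 13) = 0.70 × 14.5600 = 10.1920
delay to age 13: R₀ = 0.70 × (0.61 × 13) = 0.70 × 7.9300 = 5.5510
Higher: breed at age 12 (10.1920).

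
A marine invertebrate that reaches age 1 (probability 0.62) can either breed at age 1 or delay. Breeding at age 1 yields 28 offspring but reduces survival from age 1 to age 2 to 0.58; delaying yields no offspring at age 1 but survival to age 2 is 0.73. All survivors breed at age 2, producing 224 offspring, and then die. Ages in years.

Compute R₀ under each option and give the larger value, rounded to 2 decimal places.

101.38

breed at age 1: R₀ = 0.62 × (28 + 0.58 × 224) = 0.62 × 157.9200 = 97.9104
delay to age 2: R₀ = 0.62 × (0.73 × 224) = 0.62 × 163.5200 = 101.3824
Higher: delay to age 2 (101.3824).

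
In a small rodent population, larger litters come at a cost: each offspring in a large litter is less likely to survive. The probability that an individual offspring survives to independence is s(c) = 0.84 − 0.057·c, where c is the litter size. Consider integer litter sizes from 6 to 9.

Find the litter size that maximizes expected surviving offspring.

Expected surviving offspring = c × s(c):
  c=6: 6 × 0.498 = 2.988
  c=7: 7 × 0.441 = 3.087
  c=8: 8 × 0.384 = 3.072
  c=9: 9 × 0.327 = 2.943
Maximum at c = 7 (3.087 surviving offspring).

7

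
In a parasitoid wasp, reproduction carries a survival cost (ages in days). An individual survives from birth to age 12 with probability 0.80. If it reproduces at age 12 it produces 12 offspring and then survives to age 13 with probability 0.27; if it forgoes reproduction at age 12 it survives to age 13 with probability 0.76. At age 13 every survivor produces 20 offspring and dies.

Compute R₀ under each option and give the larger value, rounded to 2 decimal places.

13.92

breed at age 12: R₀ = 0.80 × (12 + 0.27 × 20) = 0.80 × 17.4000 = 13.9200
delay to age 13: R₀ = 0.80 × (0.76 × 20) = 0.80 × 15.2000 = 12.1600
Higher: breed at age 12 (13.9200).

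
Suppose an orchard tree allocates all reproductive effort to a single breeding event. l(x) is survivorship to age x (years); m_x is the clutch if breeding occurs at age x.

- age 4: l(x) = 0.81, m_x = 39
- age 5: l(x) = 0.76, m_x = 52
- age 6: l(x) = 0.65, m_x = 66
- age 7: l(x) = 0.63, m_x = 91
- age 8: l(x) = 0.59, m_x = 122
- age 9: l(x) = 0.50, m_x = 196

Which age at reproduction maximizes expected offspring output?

Expected offspring if breeding at age x = l(x) × m_x:
  age 4: 0.81 × 39 = 31.590
  age 5: 0.76 × 52 = 39.520
  age 6: 0.65 × 66 = 42.900
  age 7: 0.63 × 91 = 57.330
  age 8: 0.59 × 122 = 71.980
  age 9: 0.50 × 196 = 98.000
Maximum at age 9 (98.000).

9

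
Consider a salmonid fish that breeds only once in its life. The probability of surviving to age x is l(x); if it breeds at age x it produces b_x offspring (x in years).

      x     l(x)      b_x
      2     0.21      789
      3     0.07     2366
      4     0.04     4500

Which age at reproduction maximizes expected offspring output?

Expected offspring if breeding at age x = l(x) × b_x:
  age 2: 0.21 × 789 = 165.690
  age 3: 0.07 × 2366 = 165.620
  age 4: 0.04 × 4500 = 180.000
Maximum at age 4 (180.000).

4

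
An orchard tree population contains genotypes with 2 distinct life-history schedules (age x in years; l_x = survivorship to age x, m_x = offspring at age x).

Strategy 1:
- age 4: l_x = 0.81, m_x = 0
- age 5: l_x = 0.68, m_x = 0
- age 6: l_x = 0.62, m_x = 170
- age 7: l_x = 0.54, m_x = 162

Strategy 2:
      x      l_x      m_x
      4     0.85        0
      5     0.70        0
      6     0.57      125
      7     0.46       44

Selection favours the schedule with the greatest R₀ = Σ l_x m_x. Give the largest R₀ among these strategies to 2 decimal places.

Strategy 1: R₀ = 0.81×0 + 0.68×0 + 0.62×170 + 0.54×162 = 192.8800
Strategy 2: R₀ = 0.85×0 + 0.70×0 + 0.57×125 + 0.46×44 = 91.4900
Highest R₀: strategy 1 with 192.8800.

192.88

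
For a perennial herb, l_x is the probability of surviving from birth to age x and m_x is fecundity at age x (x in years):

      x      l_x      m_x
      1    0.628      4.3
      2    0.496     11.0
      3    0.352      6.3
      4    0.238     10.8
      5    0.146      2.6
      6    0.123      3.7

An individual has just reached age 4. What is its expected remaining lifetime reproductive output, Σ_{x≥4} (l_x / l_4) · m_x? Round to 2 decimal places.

14.31

l_4 = 0.238. Conditional survival from age 4 to x is l_x / l_4.
  x=4: (0.238/0.238) × 10.8 = 10.8000
  x=5: (0.146/0.238) × 2.6 = 1.5950
  x=6: (0.123/0.238) × 3.7 = 1.9122
Sum = 10.8000 + 1.5950 + 1.9122 = 14.3071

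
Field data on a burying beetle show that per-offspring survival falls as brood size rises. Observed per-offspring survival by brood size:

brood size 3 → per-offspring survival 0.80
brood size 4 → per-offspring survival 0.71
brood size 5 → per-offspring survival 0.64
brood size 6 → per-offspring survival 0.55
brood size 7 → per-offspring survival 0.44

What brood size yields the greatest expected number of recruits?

Expected recruits = c × s(c):
  c=3: 3 × 0.80 = 2.400
  c=4: 4 × 0.71 = 2.840
  c=5: 5 × 0.64 = 3.200
  c=6: 6 × 0.55 = 3.300
  c=7: 7 × 0.44 = 3.080
Maximum at c = 6 (3.300 recruits).

6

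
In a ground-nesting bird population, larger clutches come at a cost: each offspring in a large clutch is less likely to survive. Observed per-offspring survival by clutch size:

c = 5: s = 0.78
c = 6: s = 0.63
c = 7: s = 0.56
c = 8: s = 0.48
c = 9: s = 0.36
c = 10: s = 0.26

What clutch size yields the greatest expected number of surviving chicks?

Expected surviving chicks = c × s(c):
  c=5: 5 × 0.78 = 3.900
  c=6: 6 × 0.63 = 3.780
  c=7: 7 × 0.56 = 3.920
  c=8: 8 × 0.48 = 3.840
  c=9: 9 × 0.36 = 3.240
  c=10: 10 × 0.26 = 2.600
Maximum at c = 7 (3.920 surviving chicks).

7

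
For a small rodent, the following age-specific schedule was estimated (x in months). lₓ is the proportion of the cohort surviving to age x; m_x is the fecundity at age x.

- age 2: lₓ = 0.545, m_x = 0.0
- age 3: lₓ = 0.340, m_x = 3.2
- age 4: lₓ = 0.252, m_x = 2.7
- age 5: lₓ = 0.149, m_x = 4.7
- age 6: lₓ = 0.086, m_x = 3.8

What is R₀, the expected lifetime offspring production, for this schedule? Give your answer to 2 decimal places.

2.80

R₀ = Σ lₓ m_x:
  age 2: 0.545 × 0.0 = 0.0000
  age 3: 0.340 × 3.2 = 1.0880
  age 4: 0.252 × 2.7 = 0.6804
  age 5: 0.149 × 4.7 = 0.7003
  age 6: 0.086 × 3.8 = 0.3268
R₀ = 0.0000 + 1.0880 + 0.6804 + 0.7003 + 0.3268 = 2.7955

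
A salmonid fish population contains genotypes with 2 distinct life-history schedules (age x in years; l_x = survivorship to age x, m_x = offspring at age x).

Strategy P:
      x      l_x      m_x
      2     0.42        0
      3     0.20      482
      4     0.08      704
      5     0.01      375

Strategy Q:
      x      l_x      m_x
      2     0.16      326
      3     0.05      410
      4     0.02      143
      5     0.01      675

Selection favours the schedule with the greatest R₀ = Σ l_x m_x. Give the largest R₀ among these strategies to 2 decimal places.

156.47

Strategy P: R₀ = 0.42×0 + 0.20×482 + 0.08×704 + 0.01×375 = 156.4700
Strategy Q: R₀ = 0.16×326 + 0.05×410 + 0.02×143 + 0.01×675 = 82.2700
Highest R₀: strategy P with 156.4700.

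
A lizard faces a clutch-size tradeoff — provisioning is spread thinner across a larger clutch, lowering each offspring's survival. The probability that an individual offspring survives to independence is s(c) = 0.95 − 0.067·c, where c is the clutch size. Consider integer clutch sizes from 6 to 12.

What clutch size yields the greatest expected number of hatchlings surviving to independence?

7

Expected hatchlings surviving to independence = c × s(c):
  c=6: 6 × 0.548 = 3.288
  c=7: 7 × 0.481 = 3.367
  c=8: 8 × 0.414 = 3.312
  c=9: 9 × 0.347 = 3.123
  c=10: 10 × 0.280 = 2.800
  c=11: 11 × 0.213 = 2.343
  c=12: 12 × 0.146 = 1.752
Maximum at c = 7 (3.367 hatchlings surviving to independence).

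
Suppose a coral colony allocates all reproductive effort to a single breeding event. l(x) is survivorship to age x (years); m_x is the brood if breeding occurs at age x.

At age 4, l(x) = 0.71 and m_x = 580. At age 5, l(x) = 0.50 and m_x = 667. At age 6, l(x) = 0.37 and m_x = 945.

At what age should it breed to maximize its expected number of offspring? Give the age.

Expected offspring if breeding at age x = l(x) × m_x:
  age 4: 0.71 × 580 = 411.800
  age 5: 0.50 × 667 = 333.500
  age 6: 0.37 × 945 = 349.650
Maximum at age 4 (411.800).

4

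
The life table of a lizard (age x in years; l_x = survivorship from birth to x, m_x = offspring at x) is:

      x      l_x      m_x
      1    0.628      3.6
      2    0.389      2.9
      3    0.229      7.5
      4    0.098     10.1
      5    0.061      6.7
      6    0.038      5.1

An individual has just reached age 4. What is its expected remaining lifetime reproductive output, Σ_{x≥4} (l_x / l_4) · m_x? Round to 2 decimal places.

l_4 = 0.098. Conditional survival from age 4 to x is l_x / l_4.
  x=4: (0.098/0.098) × 10.1 = 10.1000
  x=5: (0.061/0.098) × 6.7 = 4.1704
  x=6: (0.038/0.098) × 5.1 = 1.9776
Sum = 10.1000 + 4.1704 + 1.9776 = 16.2480

16.25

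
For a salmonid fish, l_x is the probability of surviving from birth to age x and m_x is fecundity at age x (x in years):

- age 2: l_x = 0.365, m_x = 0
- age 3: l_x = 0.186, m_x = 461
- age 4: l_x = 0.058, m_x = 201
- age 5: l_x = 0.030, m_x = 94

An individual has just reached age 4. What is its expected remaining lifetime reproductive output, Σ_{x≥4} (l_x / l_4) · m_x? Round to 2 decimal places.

249.62

l_4 = 0.058. Conditional survival from age 4 to x is l_x / l_4.
  x=4: (0.058/0.058) × 201 = 201.0000
  x=5: (0.030/0.058) × 94 = 48.6207
Sum = 201.0000 + 48.6207 = 249.6207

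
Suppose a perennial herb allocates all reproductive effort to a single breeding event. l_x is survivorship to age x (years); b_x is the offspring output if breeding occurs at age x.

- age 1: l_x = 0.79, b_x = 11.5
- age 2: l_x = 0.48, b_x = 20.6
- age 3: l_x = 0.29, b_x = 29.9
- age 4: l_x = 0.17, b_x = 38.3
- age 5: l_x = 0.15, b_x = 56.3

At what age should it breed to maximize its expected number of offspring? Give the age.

2

Expected offspring if breeding at age x = l_x × b_x:
  age 1: 0.79 × 11.5 = 9.085
  age 2: 0.48 × 20.6 = 9.888
  age 3: 0.29 × 29.9 = 8.671
  age 4: 0.17 × 38.3 = 6.511
  age 5: 0.15 × 56.3 = 8.445
Maximum at age 2 (9.888).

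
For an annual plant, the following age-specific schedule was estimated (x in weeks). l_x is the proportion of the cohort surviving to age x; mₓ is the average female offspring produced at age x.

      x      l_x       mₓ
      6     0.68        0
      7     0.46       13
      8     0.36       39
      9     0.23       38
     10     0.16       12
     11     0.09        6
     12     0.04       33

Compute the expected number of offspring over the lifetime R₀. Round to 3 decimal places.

R₀ = Σ l_x mₓ:
  age 6: 0.68 × 0 = 0.0000
  age 7: 0.46 × 13 = 5.9800
  age 8: 0.36 × 39 = 14.0400
  age 9: 0.23 × 38 = 8.7400
  age 10: 0.16 × 12 = 1.9200
  age 11: 0.09 × 6 = 0.5400
  age 12: 0.04 × 33 = 1.3200
R₀ = 0.0000 + 5.9800 + 14.0400 + 8.7400 + 1.9200 + 0.5400 + 1.3200 = 32.5400

32.540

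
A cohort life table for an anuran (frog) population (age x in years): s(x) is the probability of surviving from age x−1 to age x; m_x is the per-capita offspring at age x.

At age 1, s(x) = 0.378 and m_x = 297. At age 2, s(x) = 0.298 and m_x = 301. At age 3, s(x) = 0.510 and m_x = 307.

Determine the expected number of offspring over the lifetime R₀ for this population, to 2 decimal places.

163.81

Survivorship from birth: l_x = s_1·s_2·…·s_x.
  l_1 = 0.37800
  l_2 = 0.11264
  l_3 = 0.05745
R₀ = Σ l_x m_x:
  age 1: 0.37800 × 297 = 112.2660
  age 2: 0.11264 × 301 = 33.9046
  age 3: 0.05745 × 307 = 17.6372
R₀ = 112.2660 + 33.9046 + 17.6372 = 163.8078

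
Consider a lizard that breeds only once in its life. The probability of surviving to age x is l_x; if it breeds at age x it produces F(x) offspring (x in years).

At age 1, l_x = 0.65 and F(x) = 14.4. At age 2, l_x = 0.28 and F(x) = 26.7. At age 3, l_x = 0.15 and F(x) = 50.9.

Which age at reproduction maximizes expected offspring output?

Expected offspring if breeding at age x = l_x × F(x):
  age 1: 0.65 × 14.4 = 9.360
  age 2: 0.28 × 26.7 = 7.476
  age 3: 0.15 × 50.9 = 7.635
Maximum at age 1 (9.360).

1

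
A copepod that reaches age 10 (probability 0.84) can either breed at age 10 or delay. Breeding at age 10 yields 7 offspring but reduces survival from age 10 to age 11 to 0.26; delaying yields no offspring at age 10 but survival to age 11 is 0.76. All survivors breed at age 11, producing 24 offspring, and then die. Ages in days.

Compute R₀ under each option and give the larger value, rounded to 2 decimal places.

15.32

breed at age 10: R₀ = 0.84 × (7 + 0.26 × 24) = 0.84 × 13.2400 = 11.1216
delay to age 11: R₀ = 0.84 × (0.76 × 24) = 0.84 × 18.2400 = 15.3216
Higher: delay to age 11 (15.3216).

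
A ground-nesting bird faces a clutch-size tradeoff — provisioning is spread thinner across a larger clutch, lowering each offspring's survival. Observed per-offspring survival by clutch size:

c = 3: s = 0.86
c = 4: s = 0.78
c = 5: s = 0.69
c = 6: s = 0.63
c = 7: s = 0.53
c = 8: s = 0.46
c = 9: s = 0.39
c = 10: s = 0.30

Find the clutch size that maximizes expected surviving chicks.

6

Expected surviving chicks = c × s(c):
  c=3: 3 × 0.86 = 2.580
  c=4: 4 × 0.78 = 3.120
  c=5: 5 × 0.69 = 3.450
  c=6: 6 × 0.63 = 3.780
  c=7: 7 × 0.53 = 3.710
  c=8: 8 × 0.46 = 3.680
  c=9: 9 × 0.39 = 3.510
  c=10: 10 × 0.30 = 3.000
Maximum at c = 6 (3.780 surviving chicks).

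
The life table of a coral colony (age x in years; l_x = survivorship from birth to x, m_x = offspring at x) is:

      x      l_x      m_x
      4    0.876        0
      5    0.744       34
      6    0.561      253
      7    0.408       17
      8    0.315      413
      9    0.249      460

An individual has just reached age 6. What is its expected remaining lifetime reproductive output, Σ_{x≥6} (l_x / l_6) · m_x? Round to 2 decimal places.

701.43

l_6 = 0.561. Conditional survival from age 6 to x is l_x / l_6.
  x=6: (0.561/0.561) × 253 = 253.0000
  x=7: (0.408/0.561) × 17 = 12.3636
  x=8: (0.315/0.561) × 413 = 231.8984
  x=9: (0.249/0.561) × 460 = 204.1711
Sum = 253.0000 + 12.3636 + 231.8984 + 204.1711 = 701.4332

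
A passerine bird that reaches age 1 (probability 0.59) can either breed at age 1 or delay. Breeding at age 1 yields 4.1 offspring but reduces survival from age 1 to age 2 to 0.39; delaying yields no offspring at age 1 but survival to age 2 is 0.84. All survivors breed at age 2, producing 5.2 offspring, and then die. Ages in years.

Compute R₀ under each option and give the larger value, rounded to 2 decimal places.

3.62

breed at age 1: R₀ = 0.59 × (4.1 + 0.39 × 5.2) = 0.59 × 6.1280 = 3.6155
delay to age 2: R₀ = 0.59 × (0.84 × 5.2) = 0.59 × 4.3680 = 2.5771
Higher: breed at age 1 (3.6155).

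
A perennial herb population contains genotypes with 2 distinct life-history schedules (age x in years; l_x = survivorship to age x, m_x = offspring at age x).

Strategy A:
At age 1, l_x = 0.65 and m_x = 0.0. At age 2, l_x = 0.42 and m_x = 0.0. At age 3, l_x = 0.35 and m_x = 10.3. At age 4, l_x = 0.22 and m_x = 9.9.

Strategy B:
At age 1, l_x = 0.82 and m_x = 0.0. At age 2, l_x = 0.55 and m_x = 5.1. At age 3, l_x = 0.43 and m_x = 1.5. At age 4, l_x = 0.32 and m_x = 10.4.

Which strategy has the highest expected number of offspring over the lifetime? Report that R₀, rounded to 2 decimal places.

6.78

Strategy A: R₀ = 0.65×0.0 + 0.42×0.0 + 0.35×10.3 + 0.22×9.9 = 5.7830
Strategy B: R₀ = 0.82×0.0 + 0.55×5.1 + 0.43×1.5 + 0.32×10.4 = 6.7780
Highest R₀: strategy B with 6.7780.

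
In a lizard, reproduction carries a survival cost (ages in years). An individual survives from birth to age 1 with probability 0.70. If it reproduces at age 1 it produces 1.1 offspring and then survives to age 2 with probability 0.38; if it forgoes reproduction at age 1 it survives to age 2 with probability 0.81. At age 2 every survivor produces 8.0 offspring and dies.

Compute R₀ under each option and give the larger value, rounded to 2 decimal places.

breed at age 1: R₀ = 0.70 × (1.1 + 0.38 × 8.0) = 0.70 × 4.1400 = 2.8980
delay to age 2: R₀ = 0.70 × (0.81 × 8.0) = 0.70 × 6.4800 = 4.5360
Higher: delay to age 2 (4.5360).

4.54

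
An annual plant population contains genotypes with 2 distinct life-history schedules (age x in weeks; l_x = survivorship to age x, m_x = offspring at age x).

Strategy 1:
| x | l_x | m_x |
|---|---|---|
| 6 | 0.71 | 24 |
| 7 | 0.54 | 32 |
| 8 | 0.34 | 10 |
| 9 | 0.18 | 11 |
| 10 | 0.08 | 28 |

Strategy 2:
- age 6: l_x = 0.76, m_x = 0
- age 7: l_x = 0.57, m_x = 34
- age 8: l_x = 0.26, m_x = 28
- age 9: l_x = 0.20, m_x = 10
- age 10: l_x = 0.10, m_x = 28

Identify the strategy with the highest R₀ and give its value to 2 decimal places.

Strategy 1: R₀ = 0.71×24 + 0.54×32 + 0.34×10 + 0.18×11 + 0.08×28 = 41.9400
Strategy 2: R₀ = 0.76×0 + 0.57×34 + 0.26×28 + 0.20×10 + 0.10×28 = 31.4600
Highest R₀: strategy 1 with 41.9400.

41.94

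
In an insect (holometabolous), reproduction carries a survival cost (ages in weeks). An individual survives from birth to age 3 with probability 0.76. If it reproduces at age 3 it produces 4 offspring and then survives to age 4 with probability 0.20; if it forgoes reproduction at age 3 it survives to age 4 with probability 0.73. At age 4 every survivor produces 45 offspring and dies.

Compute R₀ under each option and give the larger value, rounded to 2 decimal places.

24.97

breed at age 3: R₀ = 0.76 × (4 + 0.20 × 45) = 0.76 × 13.0000 = 9.8800
delay to age 4: R₀ = 0.76 × (0.73 × 45) = 0.76 × 32.8500 = 24.9660
Higher: delay to age 4 (24.9660).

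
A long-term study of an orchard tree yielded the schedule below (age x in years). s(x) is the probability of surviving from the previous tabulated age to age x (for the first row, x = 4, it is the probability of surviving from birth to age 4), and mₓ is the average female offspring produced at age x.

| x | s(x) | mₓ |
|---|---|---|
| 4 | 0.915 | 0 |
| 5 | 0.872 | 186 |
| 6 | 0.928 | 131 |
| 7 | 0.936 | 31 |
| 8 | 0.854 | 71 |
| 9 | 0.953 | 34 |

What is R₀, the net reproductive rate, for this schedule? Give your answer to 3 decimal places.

Survivorship from birth: l_x = s_4·s_5·…·s_x.
  l_4 = 0.91500
  l_5 = 0.79788
  l_6 = 0.74043
  l_7 = 0.69304
  l_8 = 0.59186
  l_9 = 0.56404
R₀ = Σ l_x mₓ:
  age 4: 0.91500 × 0 = 0.0000
  age 5: 0.79788 × 186 = 148.4057
  age 6: 0.74043 × 131 = 96.9963
  age 7: 0.69304 × 31 = 21.4842
  age 8: 0.59186 × 71 = 42.0221
  age 9: 0.56404 × 34 = 19.1774
R₀ = 0.0000 + 148.4057 + 96.9963 + 21.4842 + 42.0221 + 19.1774 = 328.0857

328.086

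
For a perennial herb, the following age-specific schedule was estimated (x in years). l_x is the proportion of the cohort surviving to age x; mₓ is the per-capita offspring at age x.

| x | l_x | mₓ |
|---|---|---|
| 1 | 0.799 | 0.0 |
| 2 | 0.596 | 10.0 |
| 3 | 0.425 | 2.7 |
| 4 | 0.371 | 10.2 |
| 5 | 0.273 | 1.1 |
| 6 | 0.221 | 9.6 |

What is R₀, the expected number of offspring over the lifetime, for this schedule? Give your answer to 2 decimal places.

R₀ = Σ l_x mₓ:
  age 1: 0.799 × 0.0 = 0.0000
  age 2: 0.596 × 10.0 = 5.9600
  age 3: 0.425 × 2.7 = 1.1475
  age 4: 0.371 × 10.2 = 3.7842
  age 5: 0.273 × 1.1 = 0.3003
  age 6: 0.221 × 9.6 = 2.1216
R₀ = 0.0000 + 5.9600 + 1.1475 + 3.7842 + 0.3003 + 2.1216 = 13.3136

13.31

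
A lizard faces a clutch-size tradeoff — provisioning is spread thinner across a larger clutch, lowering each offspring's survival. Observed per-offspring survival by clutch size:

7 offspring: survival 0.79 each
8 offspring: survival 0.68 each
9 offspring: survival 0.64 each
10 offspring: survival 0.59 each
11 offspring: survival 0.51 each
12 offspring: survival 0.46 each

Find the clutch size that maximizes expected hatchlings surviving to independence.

Expected hatchlings surviving to independence = c × s(c):
  c=7: 7 × 0.79 = 5.530
  c=8: 8 × 0.68 = 5.440
  c=9: 9 × 0.64 = 5.760
  c=10: 10 × 0.59 = 5.900
  c=11: 11 × 0.51 = 5.610
  c=12: 12 × 0.46 = 5.520
Maximum at c = 10 (5.900 hatchlings surviving to independence).

10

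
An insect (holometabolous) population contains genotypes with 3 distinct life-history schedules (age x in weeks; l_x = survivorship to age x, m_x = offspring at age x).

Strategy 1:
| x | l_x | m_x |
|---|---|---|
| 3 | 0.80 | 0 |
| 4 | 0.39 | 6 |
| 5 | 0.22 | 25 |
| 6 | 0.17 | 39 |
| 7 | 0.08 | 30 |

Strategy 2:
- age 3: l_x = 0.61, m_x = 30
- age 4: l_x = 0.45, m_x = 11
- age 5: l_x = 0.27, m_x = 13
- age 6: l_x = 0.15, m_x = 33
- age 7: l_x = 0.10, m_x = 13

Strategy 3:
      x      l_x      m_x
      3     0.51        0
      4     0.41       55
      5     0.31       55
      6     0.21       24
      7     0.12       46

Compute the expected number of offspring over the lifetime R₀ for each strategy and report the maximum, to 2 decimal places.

50.16

Strategy 1: R₀ = 0.80×0 + 0.39×6 + 0.22×25 + 0.17×39 + 0.08×30 = 16.8700
Strategy 2: R₀ = 0.61×30 + 0.45×11 + 0.27×13 + 0.15×33 + 0.10×13 = 33.0100
Strategy 3: R₀ = 0.51×0 + 0.41×55 + 0.31×55 + 0.21×24 + 0.12×46 = 50.1600
Highest R₀: strategy 3 with 50.1600.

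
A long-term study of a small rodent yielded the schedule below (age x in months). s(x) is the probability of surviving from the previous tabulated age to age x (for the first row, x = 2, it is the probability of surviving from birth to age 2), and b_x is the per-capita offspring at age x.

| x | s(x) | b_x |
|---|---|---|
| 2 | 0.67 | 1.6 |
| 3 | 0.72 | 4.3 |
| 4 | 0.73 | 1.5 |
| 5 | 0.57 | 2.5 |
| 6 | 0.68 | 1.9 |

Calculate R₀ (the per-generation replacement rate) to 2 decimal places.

4.44

Survivorship from birth: l_x = s_2·s_3·…·s_x.
  l_2 = 0.67000
  l_3 = 0.48240
  l_4 = 0.35215
  l_5 = 0.20073
  l_6 = 0.13649
R₀ = Σ l_x b_x:
  age 2: 0.67000 × 1.6 = 1.0720
  age 3: 0.48240 × 4.3 = 2.0743
  age 4: 0.35215 × 1.5 = 0.5282
  age 5: 0.20073 × 2.5 = 0.5018
  age 6: 0.13649 × 1.9 = 0.2593
R₀ = 1.0720 + 2.0743 + 0.5282 + 0.5018 + 0.2593 = 4.4357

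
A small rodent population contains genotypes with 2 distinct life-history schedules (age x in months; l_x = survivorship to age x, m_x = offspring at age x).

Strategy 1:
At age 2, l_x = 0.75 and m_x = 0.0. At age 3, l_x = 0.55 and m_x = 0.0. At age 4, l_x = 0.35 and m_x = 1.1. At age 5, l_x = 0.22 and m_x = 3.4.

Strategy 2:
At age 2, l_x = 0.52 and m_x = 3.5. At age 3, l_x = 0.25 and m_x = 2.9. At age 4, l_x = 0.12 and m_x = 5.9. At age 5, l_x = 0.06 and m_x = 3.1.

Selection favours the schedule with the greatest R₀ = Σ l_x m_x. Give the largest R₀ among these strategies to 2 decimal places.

Strategy 1: R₀ = 0.75×0.0 + 0.55×0.0 + 0.35×1.1 + 0.22×3.4 = 1.1330
Strategy 2: R₀ = 0.52×3.5 + 0.25×2.9 + 0.12×5.9 + 0.06×3.1 = 3.4390
Highest R₀: strategy 2 with 3.4390.

3.44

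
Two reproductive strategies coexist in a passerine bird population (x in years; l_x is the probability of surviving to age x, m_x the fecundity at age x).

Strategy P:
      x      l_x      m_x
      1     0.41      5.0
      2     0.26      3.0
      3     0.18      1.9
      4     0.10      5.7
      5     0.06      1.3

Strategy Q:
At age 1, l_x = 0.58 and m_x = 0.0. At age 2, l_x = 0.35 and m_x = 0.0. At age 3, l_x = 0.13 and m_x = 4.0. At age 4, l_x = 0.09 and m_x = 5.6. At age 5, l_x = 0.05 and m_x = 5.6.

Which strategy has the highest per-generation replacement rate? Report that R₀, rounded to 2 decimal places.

Strategy P: R₀ = 0.41×5.0 + 0.26×3.0 + 0.18×1.9 + 0.10×5.7 + 0.06×1.3 = 3.8200
Strategy Q: R₀ = 0.58×0.0 + 0.35×0.0 + 0.13×4.0 + 0.09×5.6 + 0.05×5.6 = 1.3040
Highest R₀: strategy P with 3.8200.

3.82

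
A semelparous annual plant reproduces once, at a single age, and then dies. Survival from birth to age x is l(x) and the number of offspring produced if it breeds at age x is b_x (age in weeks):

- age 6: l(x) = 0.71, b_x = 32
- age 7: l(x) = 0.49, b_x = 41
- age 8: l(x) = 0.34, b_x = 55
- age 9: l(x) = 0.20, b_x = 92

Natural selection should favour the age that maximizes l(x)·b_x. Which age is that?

Expected offspring if breeding at age x = l(x) × b_x:
  age 6: 0.71 × 32 = 22.720
  age 7: 0.49 × 41 = 20.090
  age 8: 0.34 × 55 = 18.700
  age 9: 0.20 × 92 = 18.400
Maximum at age 6 (22.720).

6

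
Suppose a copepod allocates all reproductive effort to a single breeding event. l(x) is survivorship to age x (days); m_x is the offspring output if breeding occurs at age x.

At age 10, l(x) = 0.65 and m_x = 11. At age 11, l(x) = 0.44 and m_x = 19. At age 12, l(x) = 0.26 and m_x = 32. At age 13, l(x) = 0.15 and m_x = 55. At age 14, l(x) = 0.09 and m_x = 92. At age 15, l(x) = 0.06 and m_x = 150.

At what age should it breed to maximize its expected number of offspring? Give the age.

15

Expected offspring if breeding at age x = l(x) × m_x:
  age 10: 0.65 × 11 = 7.150
  age 11: 0.44 × 19 = 8.360
  age 12: 0.26 × 32 = 8.320
  age 13: 0.15 × 55 = 8.250
  age 14: 0.09 × 92 = 8.280
  age 15: 0.06 × 150 = 9.000
Maximum at age 15 (9.000).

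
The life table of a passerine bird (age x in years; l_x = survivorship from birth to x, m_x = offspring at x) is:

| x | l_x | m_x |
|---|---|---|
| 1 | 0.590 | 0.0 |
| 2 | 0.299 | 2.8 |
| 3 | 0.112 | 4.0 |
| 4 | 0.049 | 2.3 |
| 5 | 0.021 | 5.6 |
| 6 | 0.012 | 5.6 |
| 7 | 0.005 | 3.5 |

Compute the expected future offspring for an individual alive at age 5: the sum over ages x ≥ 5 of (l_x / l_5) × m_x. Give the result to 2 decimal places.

l_5 = 0.021. Conditional survival from age 5 to x is l_x / l_5.
  x=5: (0.021/0.021) × 5.6 = 5.6000
  x=6: (0.012/0.021) × 5.6 = 3.2000
  x=7: (0.005/0.021) × 3.5 = 0.8333
Sum = 5.6000 + 3.2000 + 0.8333 = 9.6333

9.63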